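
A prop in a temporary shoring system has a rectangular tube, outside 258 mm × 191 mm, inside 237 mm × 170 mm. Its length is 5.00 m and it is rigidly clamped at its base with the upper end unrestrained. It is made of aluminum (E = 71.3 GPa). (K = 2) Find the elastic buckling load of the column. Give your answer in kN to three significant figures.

P_cr ≈ 371 kN

Weak-axis I_min = (h_o·b_o³ − h_i·b_i³)/12 with b_o = 191, b_i = 170.0 mm (shorter outer/inner sides).
I_min = (258×191³ − 237.0×170.0³)/12 = 5.278×10^7 mm⁴
I = 5.278×10^7 mm⁴ = 5.278×10^-5 m⁴
Effective length L_e = K·L = 2 × 5.00 = 10.00 m
P_cr = π²EI / L_e² = π² × 71.3×10⁹ × 5.278×10^-5 / 10.00² = 3.714×10^5 N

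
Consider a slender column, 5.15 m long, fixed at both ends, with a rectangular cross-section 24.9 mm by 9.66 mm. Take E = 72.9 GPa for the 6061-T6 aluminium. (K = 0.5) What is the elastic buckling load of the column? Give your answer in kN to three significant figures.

Buckling occurs about the weak axis: I_min = h·b³/12 with b = 9.66 mm (the shorter side).
I_min = 24.9×9.66³/12 = 1.870×10^3 mm⁴
I = 1.870×10^3 mm⁴ = 1.870×10^-9 m⁴
Effective length L_e = K·L = 0.5 × 5.15 = 2.575 m
P_cr = π²EI / L_e² = π² × 72.9×10⁹ × 1.870×10^-9 / 2.575² = 203.0 N

P_cr ≈ 0.203 kN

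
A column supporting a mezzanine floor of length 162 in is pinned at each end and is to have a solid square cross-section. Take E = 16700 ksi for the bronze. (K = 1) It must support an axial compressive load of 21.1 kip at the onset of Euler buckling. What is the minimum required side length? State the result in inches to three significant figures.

L_e = K·L = 1 × 162 = 162.0 in
Required I = P_cr·L_e²/(π²E) = 2.110×10^4 × 162.0² / (π² × 1.67×10^7) = 3.360 in⁴
Solid square: I = a⁴/12  ⇒  a = (12I)^(1/4) = (12×3.360)^(1/4) = 2.52 in

a ≈ 2.52 in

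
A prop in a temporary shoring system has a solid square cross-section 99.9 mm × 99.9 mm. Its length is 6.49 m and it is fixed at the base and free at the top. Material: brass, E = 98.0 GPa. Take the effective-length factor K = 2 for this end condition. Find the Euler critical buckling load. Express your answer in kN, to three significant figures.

I = a⁴/12 = 99.9⁴/12 = 8.300×10^6 mm⁴
I = 8.300×10^6 mm⁴ = 8.300×10^-6 m⁴
Effective length L_e = K·L = 2 × 6.49 = 12.98 m
P_cr = π²EI / L_e² = π² × 98.0×10⁹ × 8.300×10^-6 / 12.98² = 4.765×10^4 N

P_cr ≈ 47.6 kN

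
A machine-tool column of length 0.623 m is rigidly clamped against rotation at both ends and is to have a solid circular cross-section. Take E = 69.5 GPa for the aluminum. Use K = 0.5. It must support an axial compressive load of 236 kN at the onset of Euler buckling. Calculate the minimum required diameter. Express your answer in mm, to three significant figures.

L_e = K·L = 0.5 × 0.623 = 0.3115 m
Required I = P_cr·L_e²/(π²E) = 2.360×10^5 × 0.3115² / (π² × 6.95×10^10) = 3.338×10^-8 m⁴
I_req = 3.338×10^4 mm⁴
Solid circle: I = πd⁴/64  ⇒  d = (64I/π)^(1/4) = (64×3.338×10^4/π)^(1/4) = 28.7 mm

d ≈ 28.7 mm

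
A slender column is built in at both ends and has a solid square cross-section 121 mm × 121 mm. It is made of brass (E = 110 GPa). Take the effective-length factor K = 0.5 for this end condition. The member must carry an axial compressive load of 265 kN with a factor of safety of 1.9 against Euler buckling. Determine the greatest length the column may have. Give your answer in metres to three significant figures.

I = a⁴/12 = 121⁴/12 = 1.786×10^7 mm⁴
I = 1.786×10^-5 m⁴
Required critical load P_cr = n·P = 1.9 × 265 = 503.5 kN = 5.035×10^5 N
From P_cr = π²EI/(K·L)²:  L = (1/K)·√(π²EI/P_cr) = (1/0.5)·√(π²×1.10×10^11×1.786×10^-5/5.035×10^5)
L = 12.4 m

L_max ≈ 12.4 m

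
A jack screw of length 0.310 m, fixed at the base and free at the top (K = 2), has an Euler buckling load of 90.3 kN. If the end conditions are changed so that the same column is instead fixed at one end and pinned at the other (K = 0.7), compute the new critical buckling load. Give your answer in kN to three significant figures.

P_cr ≈ 737 kN

P_cr ∝ 1/K², so P_cr,new = P_cr,old × (K_old/K_new)² = 90.3 × (2/0.7)²
= 90.3 × 8.163 = 737 kN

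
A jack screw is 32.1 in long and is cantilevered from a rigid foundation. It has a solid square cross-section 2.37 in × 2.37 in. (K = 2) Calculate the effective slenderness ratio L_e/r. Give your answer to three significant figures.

For a square r = a/√12 = 2.37/√12 = 0.6842 in
L_e = K·L = 2 × 32.1 = 64.20 in
λ = L_e / r_min = 64.200 / 0.6842 = 93.8

λ ≈ 93.8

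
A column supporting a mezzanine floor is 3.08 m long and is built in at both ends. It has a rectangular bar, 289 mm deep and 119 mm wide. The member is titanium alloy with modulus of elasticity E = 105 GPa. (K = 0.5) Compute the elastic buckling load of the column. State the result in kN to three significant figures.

P_cr ≈ 17700 kN

Buckling occurs about the weak axis: I_min = h·b³/12 with b = 119 mm (the shorter side).
I_min = 289×119³/12 = 4.058×10^7 mm⁴
I = 4.058×10^7 mm⁴ = 4.058×10^-5 m⁴
Effective length L_e = K·L = 0.5 × 3.08 = 1.540 m
P_cr = π²EI / L_e² = π² × 105×10⁹ × 4.058×10^-5 / 1.540² = 1.773×10^7 N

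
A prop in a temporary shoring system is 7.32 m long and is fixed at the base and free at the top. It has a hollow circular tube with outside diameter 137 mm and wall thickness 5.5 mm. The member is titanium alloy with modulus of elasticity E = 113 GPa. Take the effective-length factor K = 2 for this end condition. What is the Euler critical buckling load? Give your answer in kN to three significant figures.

P_cr ≈ 25.6 kN

Inner diameter d_i = 137 − 2×5.5 = 126.0 mm
I = π(d_o⁴ − d_i⁴)/64 = π(137⁴ − 126.0⁴)/64 = 4.920×10^6 mm⁴
I = 4.920×10^6 mm⁴ = 4.920×10^-6 m⁴
Effective length L_e = K·L = 2 × 7.32 = 14.64 m
P_cr = π²EI / L_e² = π² × 113×10⁹ × 4.920×10^-6 / 14.64² = 2.560×10^4 N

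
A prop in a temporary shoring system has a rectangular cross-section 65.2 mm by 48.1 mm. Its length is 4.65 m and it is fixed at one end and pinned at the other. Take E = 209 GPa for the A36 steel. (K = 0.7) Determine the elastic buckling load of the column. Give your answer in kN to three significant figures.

P_cr ≈ 118 kN

Buckling occurs about the weak axis: I_min = h·b³/12 with b = 48.1 mm (the shorter side).
I_min = 65.2×48.1³/12 = 6.046×10^5 mm⁴
I = 6.046×10^5 mm⁴ = 6.046×10^-7 m⁴
Effective length L_e = K·L = 0.7 × 4.65 = 3.255 m
P_cr = π²EI / L_e² = π² × 209×10⁹ × 6.046×10^-7 / 3.255² = 1.177×10^5 N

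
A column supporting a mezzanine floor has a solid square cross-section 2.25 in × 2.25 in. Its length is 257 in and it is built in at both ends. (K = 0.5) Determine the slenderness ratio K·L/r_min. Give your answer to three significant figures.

λ ≈ 198

I = a⁴/12 = 2.25⁴/12 = 2.136 in⁴
A = 5.062 in²;  r_min = √(I/A) = √(2.136/5.062) = 0.6495 in
L_e = K·L = 0.5 × 257 = 128.5 in
λ = L_e / r_min = 128.50 / 0.6495 = 198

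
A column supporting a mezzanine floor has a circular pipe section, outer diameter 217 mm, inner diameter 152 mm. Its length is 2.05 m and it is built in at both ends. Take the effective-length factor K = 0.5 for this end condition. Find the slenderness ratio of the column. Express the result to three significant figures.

λ ≈ 15.5

d_o = 217 mm, d_i = 152 mm
I = π(d_o⁴ − d_i⁴)/64 = π(217⁴ − 152.0⁴)/64 = 8.264×10^7 mm⁴
A = 1.884×10^4 mm²;  r_min = √(I/A) = √(8.264×10^7/1.884×10^4) = 66.23 mm
L_e = K·L = 0.5 × 2.05 m = 1.025 m = 1025.0 mm
λ = L_e / r_min = 1025.0 / 66.23 = 15.5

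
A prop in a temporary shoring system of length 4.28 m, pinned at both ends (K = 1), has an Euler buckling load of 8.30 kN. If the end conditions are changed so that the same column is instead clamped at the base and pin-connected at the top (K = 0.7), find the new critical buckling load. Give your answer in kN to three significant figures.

P_cr ≈ 16.9 kN

P_cr ∝ 1/K², so P_cr,new = P_cr,old × (K_old/K_new)² = 8.30 × (1/0.7)²
= 8.30 × 2.041 = 16.9 kN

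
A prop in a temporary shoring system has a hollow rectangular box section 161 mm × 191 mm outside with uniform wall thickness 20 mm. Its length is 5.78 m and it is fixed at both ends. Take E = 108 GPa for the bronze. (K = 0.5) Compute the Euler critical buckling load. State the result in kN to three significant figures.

P_cr ≈ 5630 kN

Inner dimensions: h_i = 191 − 2×20 = 151.0 mm, b_i = 161 − 2×20 = 121.0 mm
Weak-axis I_min = (h_o·b_o³ − h_i·b_i³)/12 with b_o = 161, b_i = 121.0 mm (shorter outer/inner sides).
I_min = (191×161³ − 151.0×121.0³)/12 = 4.413×10^7 mm⁴
I = 4.413×10^7 mm⁴ = 4.413×10^-5 m⁴
Effective length L_e = K·L = 0.5 × 5.78 = 2.890 m
P_cr = π²EI / L_e² = π² × 108×10⁹ × 4.413×10^-5 / 2.890² = 5.632×10^6 N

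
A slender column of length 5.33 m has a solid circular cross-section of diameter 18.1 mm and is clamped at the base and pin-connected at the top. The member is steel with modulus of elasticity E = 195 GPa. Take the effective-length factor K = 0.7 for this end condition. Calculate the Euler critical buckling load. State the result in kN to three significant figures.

I = πd⁴/64 = π×18.1⁴/64 = 5.268×10^3 mm⁴
I = 5.268×10^3 mm⁴ = 5.268×10^-9 m⁴
Effective length L_e = K·L = 0.7 × 5.33 = 3.731 m
P_cr = π²EI / L_e² = π² × 195×10⁹ × 5.268×10^-9 / 3.731² = 728.4 N

P_cr ≈ 0.728 kN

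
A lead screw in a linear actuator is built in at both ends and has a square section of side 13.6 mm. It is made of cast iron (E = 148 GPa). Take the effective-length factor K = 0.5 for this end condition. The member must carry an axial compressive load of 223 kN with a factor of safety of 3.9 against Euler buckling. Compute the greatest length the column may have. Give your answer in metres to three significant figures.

I = a⁴/12 = 13.6⁴/12 = 2.851×10^3 mm⁴
I = 2.851×10^-9 m⁴
Required critical load P_cr = n·P = 3.9 × 223 = 869.7 kN = 8.697×10^5 N
From P_cr = π²EI/(K·L)²:  L = (1/K)·√(π²EI/P_cr) = (1/0.5)·√(π²×1.48×10^11×2.851×10^-9/8.697×10^5)
L = 0.138 m

L_max ≈ 0.138 m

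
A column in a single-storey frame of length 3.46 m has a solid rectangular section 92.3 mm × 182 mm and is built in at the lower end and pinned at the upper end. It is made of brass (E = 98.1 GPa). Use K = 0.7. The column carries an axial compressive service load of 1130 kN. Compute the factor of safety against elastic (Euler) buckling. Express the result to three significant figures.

n ≈ 1.74

Buckling occurs about the weak axis: I_min = h·b³/12 with b = 92.3 mm (the shorter side).
I_min = 182×92.3³/12 = 1.193×10^7 mm⁴
I = 1.193×10^7 mm⁴ = 1.193×10^-5 m⁴
Effective length L_e = K·L = 0.7 × 3.46 = 2.422 m
P_cr = π²EI / L_e² = π² × 98.1×10⁹ × 1.193×10^-5 / 2.422² = 1.968×10^6 N
Factor of safety n = P_cr / P = 1968.4 / 1130 = 1.74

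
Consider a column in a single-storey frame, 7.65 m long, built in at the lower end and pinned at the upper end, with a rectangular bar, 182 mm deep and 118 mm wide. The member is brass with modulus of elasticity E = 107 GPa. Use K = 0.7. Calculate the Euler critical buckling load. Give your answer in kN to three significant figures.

Buckling occurs about the weak axis: I_min = h·b³/12 with b = 118 mm (the shorter side).
I_min = 182×118³/12 = 2.492×10^7 mm⁴
I = 2.492×10^7 mm⁴ = 2.492×10^-5 m⁴
Effective length L_e = K·L = 0.7 × 7.65 = 5.355 m
P_cr = π²EI / L_e² = π² × 107×10⁹ × 2.492×10^-5 / 5.355² = 9.177×10^5 N

P_cr ≈ 918 kN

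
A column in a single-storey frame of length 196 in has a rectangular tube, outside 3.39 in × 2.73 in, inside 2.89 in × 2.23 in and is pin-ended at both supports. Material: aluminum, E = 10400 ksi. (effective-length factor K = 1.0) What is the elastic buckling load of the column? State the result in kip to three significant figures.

P_cr ≈ 8.22 kip

Weak-axis I_min = (h_o·b_o³ − h_i·b_i³)/12 with b_o = 2.73, b_i = 2.230 in (shorter outer/inner sides).
I_min = (3.39×2.73³ − 2.890×2.230³)/12 = 3.077 in⁴
Effective length L_e = K·L = 1 × 196 = 196.0 in
P_cr = π²EI / L_e² = π² × 10400×10³ × 3.077 / 196.0² = 8.222×10^3 lb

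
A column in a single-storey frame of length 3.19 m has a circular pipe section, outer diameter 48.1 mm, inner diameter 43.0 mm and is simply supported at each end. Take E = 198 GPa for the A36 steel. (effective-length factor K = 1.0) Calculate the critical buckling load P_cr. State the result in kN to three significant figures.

P_cr ≈ 18.2 kN

d_o = 48.1 mm, d_i = 43.0 mm
I = π(d_o⁴ − d_i⁴)/64 = π(48.1⁴ − 43.00⁴)/64 = 9.493×10^4 mm⁴
I = 9.493×10^4 mm⁴ = 9.493×10^-8 m⁴
Effective length L_e = K·L = 1 × 3.19 = 3.190 m
P_cr = π²EI / L_e² = π² × 198×10⁹ × 9.493×10^-8 / 3.190² = 1.823×10^4 N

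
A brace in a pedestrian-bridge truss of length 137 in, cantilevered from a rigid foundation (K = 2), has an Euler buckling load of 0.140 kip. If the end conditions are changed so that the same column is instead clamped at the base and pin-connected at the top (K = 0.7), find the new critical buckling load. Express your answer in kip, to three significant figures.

P_cr ∝ 1/K², so P_cr,new = P_cr,old × (K_old/K_new)² = 0.140 × (2/0.7)²
= 0.140 × 8.163 = 1.14 kip

P_cr ≈ 1.14 kip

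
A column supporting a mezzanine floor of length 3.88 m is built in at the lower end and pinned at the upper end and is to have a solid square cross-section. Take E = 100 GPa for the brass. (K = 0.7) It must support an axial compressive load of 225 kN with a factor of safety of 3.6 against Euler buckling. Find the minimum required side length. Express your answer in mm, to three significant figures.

Required P_cr = n·P = 3.6 × 225 = 810.0 kN
L_e = K·L = 0.7 × 3.88 = 2.716 m
Required I = P_cr·L_e²/(π²E) = 8.100×10^5 × 2.716² / (π² × 1.00×10^11) = 6.054×10^-6 m⁴
I_req = 6.054×10^6 mm⁴
Solid square: I = a⁴/12  ⇒  a = (12I)^(1/4) = (12×6.054×10^6)^(1/4) = 92.3 mm

a ≈ 92.3 mm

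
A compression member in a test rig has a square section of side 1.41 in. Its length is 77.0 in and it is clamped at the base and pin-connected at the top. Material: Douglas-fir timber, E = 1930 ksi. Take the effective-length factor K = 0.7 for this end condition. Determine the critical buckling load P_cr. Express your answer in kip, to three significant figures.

P_cr ≈ 2.16 kip

I = a⁴/12 = 1.41⁴/12 = 0.3294 in⁴
Effective length L_e = K·L = 0.7 × 77.0 = 53.90 in
P_cr = π²EI / L_e² = π² × 1930×10³ × 0.3294 / 53.90² = 2.160×10^3 lb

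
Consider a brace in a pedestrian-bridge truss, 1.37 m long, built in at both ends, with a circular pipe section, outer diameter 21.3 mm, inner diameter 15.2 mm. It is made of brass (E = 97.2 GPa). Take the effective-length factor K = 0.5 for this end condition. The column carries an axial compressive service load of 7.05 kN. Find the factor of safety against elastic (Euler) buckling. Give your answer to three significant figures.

d_o = 21.3 mm, d_i = 15.2 mm
I = π(d_o⁴ − d_i⁴)/64 = π(21.3⁴ − 15.20⁴)/64 = 7.484×10^3 mm⁴
I = 7.484×10^3 mm⁴ = 7.484×10^-9 m⁴
Effective length L_e = K·L = 0.5 × 1.37 = 0.6850 m
P_cr = π²EI / L_e² = π² × 97.2×10⁹ × 7.484×10^-9 / 0.6850² = 1.530×10^4 N
Factor of safety n = P_cr / P = 15.300 / 7.05 = 2.17

n ≈ 2.17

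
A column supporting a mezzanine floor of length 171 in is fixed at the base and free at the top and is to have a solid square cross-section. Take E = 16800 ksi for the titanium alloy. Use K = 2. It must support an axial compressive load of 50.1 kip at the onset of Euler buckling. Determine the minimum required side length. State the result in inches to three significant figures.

L_e = K·L = 2 × 171 = 342.0 in
Required I = P_cr·L_e²/(π²E) = 5.010×10^4 × 342.0² / (π² × 1.68×10^7) = 35.34 in⁴
Solid square: I = a⁴/12  ⇒  a = (12I)^(1/4) = (12×35.34)^(1/4) = 4.54 in

a ≈ 4.54 in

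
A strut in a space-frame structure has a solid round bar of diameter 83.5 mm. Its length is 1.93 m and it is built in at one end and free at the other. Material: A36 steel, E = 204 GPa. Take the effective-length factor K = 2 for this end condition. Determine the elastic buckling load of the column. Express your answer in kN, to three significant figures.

I = πd⁴/64 = π×83.5⁴/64 = 2.386×10^6 mm⁴
I = 2.386×10^6 mm⁴ = 2.386×10^-6 m⁴
Effective length L_e = K·L = 2 × 1.93 = 3.860 m
P_cr = π²EI / L_e² = π² × 204×10⁹ × 2.386×10^-6 / 3.860² = 3.225×10^5 N

P_cr ≈ 322 kN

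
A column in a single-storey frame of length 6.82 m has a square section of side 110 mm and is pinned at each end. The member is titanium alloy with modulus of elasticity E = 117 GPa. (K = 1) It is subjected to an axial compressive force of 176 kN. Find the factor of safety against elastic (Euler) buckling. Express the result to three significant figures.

n ≈ 1.72

I = a⁴/12 = 110⁴/12 = 1.220×10^7 mm⁴
I = 1.220×10^7 mm⁴ = 1.220×10^-5 m⁴
Effective length L_e = K·L = 1 × 6.82 = 6.820 m
P_cr = π²EI / L_e² = π² × 117×10⁹ × 1.220×10^-5 / 6.820² = 3.029×10^5 N
Factor of safety n = P_cr / P = 302.90 / 176 = 1.72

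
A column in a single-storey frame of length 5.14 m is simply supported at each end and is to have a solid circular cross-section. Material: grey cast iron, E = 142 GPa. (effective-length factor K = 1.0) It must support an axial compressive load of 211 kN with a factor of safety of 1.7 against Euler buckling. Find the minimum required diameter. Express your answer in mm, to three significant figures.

Required P_cr = n·P = 1.7 × 211 = 358.7 kN
L_e = K·L = 1 × 5.14 = 5.140 m
Required I = P_cr·L_e²/(π²E) = 3.587×10^5 × 5.140² / (π² × 1.42×10^11) = 6.762×10^-6 m⁴
I_req = 6.762×10^6 mm⁴
Solid circle: I = πd⁴/64  ⇒  d = (64I/π)^(1/4) = (64×6.762×10^6/π)^(1/4) = 108 mm

d ≈ 108 mm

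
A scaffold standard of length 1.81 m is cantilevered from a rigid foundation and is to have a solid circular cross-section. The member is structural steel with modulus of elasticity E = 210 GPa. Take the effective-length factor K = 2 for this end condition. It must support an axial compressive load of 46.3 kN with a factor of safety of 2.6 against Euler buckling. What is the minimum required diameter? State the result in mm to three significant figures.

d ≈ 62.8 mm

Required P_cr = n·P = 2.6 × 46.3 = 120.4 kN
L_e = K·L = 2 × 1.81 = 3.620 m
Required I = P_cr·L_e²/(π²E) = 1.204×10^5 × 3.620² / (π² × 2.10×10^11) = 7.611×10^-7 m⁴
I_req = 7.611×10^5 mm⁴
Solid circle: I = πd⁴/64  ⇒  d = (64I/π)^(1/4) = (64×7.611×10^5/π)^(1/4) = 62.8 mm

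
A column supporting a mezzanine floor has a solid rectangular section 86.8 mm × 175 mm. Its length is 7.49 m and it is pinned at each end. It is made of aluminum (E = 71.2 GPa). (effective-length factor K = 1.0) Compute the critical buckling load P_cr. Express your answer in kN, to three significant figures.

Buckling occurs about the weak axis: I_min = h·b³/12 with b = 86.8 mm (the shorter side).
I_min = 175×86.8³/12 = 9.537×10^6 mm⁴
I = 9.537×10^6 mm⁴ = 9.537×10^-6 m⁴
Effective length L_e = K·L = 1 × 7.49 = 7.490 m
P_cr = π²EI / L_e² = π² × 71.2×10⁹ × 9.537×10^-6 / 7.490² = 1.195×10^5 N

P_cr ≈ 119 kN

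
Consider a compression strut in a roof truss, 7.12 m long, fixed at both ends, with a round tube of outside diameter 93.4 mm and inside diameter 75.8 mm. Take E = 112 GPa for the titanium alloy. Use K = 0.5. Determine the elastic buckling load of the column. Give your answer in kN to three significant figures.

d_o = 93.4 mm, d_i = 75.8 mm
I = π(d_o⁴ − d_i⁴)/64 = π(93.4⁴ − 75.80⁴)/64 = 2.115×10^6 mm⁴
I = 2.115×10^6 mm⁴ = 2.115×10^-6 m⁴
Effective length L_e = K·L = 0.5 × 7.12 = 3.560 m
P_cr = π²EI / L_e² = π² × 112×10⁹ × 2.115×10^-6 / 3.560² = 1.845×10^5 N

P_cr ≈ 184 kN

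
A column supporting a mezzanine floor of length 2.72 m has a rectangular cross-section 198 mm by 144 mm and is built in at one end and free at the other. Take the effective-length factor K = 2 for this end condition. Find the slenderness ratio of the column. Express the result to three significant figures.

λ ≈ 131

For a rectangle r_min = b/√12 = 144/√12 = 41.57 mm
L_e = K·L = 2 × 2.72 m = 5.440 m = 5440.0 mm
λ = L_e / r_min = 5440.0 / 41.57 = 131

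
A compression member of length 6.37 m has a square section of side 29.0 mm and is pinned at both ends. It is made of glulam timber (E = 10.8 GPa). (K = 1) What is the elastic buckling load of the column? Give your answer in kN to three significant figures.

P_cr ≈ 0.155 kN

I = a⁴/12 = 29.0⁴/12 = 5.894×10^4 mm⁴
I = 5.894×10^4 mm⁴ = 5.894×10^-8 m⁴
Effective length L_e = K·L = 1 × 6.37 = 6.370 m
P_cr = π²EI / L_e² = π² × 10.8×10⁹ × 5.894×10^-8 / 6.370² = 154.8 N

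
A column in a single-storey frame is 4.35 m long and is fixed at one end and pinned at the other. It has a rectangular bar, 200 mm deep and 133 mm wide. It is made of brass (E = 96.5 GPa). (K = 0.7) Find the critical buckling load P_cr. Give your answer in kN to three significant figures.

P_cr ≈ 4030 kN

Buckling occurs about the weak axis: I_min = h·b³/12 with b = 133 mm (the shorter side).
I_min = 200×133³/12 = 3.921×10^7 mm⁴
I = 3.921×10^7 mm⁴ = 3.921×10^-5 m⁴
Effective length L_e = K·L = 0.7 × 4.35 = 3.045 m
P_cr = π²EI / L_e² = π² × 96.5×10⁹ × 3.921×10^-5 / 3.045² = 4.028×10^6 N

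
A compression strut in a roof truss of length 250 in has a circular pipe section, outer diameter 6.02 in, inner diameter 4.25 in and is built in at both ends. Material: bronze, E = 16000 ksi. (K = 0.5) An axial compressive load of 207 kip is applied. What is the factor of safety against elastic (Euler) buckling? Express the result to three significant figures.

n ≈ 2.37

d_o = 6.02 in, d_i = 4.25 in
I = π(d_o⁴ − d_i⁴)/64 = π(6.02⁴ − 4.250⁴)/64 = 48.45 in⁴
Effective length L_e = K·L = 0.5 × 250 = 125.0 in
P_cr = π²EI / L_e² = π² × 16000×10³ × 48.45 / 125.0² = 4.897×10^5 lb
Factor of safety n = P_cr / P = 489.71 / 207 = 2.37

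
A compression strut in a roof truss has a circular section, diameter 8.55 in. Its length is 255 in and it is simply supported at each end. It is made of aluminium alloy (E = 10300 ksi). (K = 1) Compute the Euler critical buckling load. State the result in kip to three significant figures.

P_cr ≈ 410 kip

I = πd⁴/64 = π×8.55⁴/64 = 262.3 in⁴
Effective length L_e = K·L = 1 × 255 = 255.0 in
P_cr = π²EI / L_e² = π² × 10300×10³ × 262.3 / 255.0² = 4.101×10^5 lb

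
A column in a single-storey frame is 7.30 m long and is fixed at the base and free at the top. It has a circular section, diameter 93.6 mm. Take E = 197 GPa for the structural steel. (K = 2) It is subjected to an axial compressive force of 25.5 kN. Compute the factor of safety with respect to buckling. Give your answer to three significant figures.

n ≈ 1.35

I = πd⁴/64 = π×93.6⁴/64 = 3.768×10^6 mm⁴
I = 3.768×10^6 mm⁴ = 3.768×10^-6 m⁴
Effective length L_e = K·L = 2 × 7.30 = 14.60 m
P_cr = π²EI / L_e² = π² × 197×10⁹ × 3.768×10^-6 / 14.60² = 3.437×10^4 N
Factor of safety n = P_cr / P = 34.366 / 25.5 = 1.35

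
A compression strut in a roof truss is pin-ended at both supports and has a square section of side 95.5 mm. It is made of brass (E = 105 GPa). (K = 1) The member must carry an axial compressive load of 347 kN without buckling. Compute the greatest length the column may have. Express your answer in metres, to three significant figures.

L_max ≈ 4.55 m

I = a⁴/12 = 95.5⁴/12 = 6.932×10^6 mm⁴
I = 6.932×10^-6 m⁴
At the buckling limit P_cr = P = 3.470×10^5 N
From P_cr = π²EI/(K·L)²:  L = (1/K)·√(π²EI/P_cr) = (1/1)·√(π²×1.05×10^11×6.932×10^-6/3.470×10^5)
L = 4.55 m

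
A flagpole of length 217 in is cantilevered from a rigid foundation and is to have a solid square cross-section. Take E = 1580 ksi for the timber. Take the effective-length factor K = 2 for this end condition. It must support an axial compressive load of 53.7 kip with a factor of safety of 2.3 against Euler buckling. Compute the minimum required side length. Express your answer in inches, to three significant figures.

a ≈ 11.6 in

Required P_cr = n·P = 2.3 × 53.7 = 123.5 kip
L_e = K·L = 2 × 217 = 434.0 in
Required I = P_cr·L_e²/(π²E) = 1.235×10^5 × 434.0² / (π² × 1.58×10^6) = 1.492×10^3 in⁴
Solid square: I = a⁴/12  ⇒  a = (12I)^(1/4) = (12×1.492×10^3)^(1/4) = 11.6 in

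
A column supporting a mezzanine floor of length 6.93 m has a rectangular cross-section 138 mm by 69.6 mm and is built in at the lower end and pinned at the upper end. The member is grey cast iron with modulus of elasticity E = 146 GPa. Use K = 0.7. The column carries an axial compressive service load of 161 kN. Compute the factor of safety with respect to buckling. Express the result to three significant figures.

Buckling occurs about the weak axis: I_min = h·b³/12 with b = 69.6 mm (the shorter side).
I_min = 138×69.6³/12 = 3.877×10^6 mm⁴
I = 3.877×10^6 mm⁴ = 3.877×10^-6 m⁴
Effective length L_e = K·L = 0.7 × 6.93 = 4.851 m
P_cr = π²EI / L_e² = π² × 146×10⁹ × 3.877×10^-6 / 4.851² = 2.374×10^5 N
Factor of safety n = P_cr / P = 237.42 / 161 = 1.47

n ≈ 1.47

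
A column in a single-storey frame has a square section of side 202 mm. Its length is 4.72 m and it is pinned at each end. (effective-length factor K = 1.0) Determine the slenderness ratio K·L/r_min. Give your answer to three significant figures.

λ ≈ 80.9

For a square r = a/√12 = 202/√12 = 58.31 mm
L_e = K·L = 1 × 4.72 m = 4.720 m = 4720.0 mm
λ = L_e / r_min = 4720.0 / 58.31 = 80.9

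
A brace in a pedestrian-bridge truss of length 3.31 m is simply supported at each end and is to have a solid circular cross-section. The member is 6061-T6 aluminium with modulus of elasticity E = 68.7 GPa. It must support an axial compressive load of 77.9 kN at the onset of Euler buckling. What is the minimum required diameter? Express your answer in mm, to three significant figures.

L_e = K·L = 1 × 3.31 = 3.310 m
Required I = P_cr·L_e²/(π²E) = 7.790×10^4 × 3.310² / (π² × 6.87×10^10) = 1.259×10^-6 m⁴
I_req = 1.259×10^6 mm⁴
Solid circle: I = πd⁴/64  ⇒  d = (64I/π)^(1/4) = (64×1.259×10^6/π)^(1/4) = 71.2 mm

d ≈ 71.2 mm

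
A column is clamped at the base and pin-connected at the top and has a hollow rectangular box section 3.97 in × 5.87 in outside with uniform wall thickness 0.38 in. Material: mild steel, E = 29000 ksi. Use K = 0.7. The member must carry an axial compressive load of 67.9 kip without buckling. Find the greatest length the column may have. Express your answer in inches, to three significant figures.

Inner dimensions: h_i = 5.87 − 2×0.38 = 5.110 in, b_i = 3.97 − 2×0.38 = 3.210 in
Weak-axis I_min = (h_o·b_o³ − h_i·b_i³)/12 with b_o = 3.97, b_i = 3.210 in (shorter outer/inner sides).
I_min = (5.87×3.97³ − 5.110×3.210³)/12 = 16.52 in⁴
At the buckling limit P_cr = P = 6.790×10^4 lb
From P_cr = π²EI/(K·L)²:  L = (1/K)·√(π²EI/P_cr) = (1/0.7)·√(π²×2.90×10^7×16.52/6.790×10^4)
L = 377 in

L_max ≈ 377 in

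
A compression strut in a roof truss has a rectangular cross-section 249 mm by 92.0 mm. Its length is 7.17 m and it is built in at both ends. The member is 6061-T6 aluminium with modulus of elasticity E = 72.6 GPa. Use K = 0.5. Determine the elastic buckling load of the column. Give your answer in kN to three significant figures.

P_cr ≈ 901 kN

Buckling occurs about the weak axis: I_min = h·b³/12 with b = 92.0 mm (the shorter side).
I_min = 249×92.0³/12 = 1.616×10^7 mm⁴
I = 1.616×10^7 mm⁴ = 1.616×10^-5 m⁴
Effective length L_e = K·L = 0.5 × 7.17 = 3.585 m
P_cr = π²EI / L_e² = π² × 72.6×10⁹ × 1.616×10^-5 / 3.585² = 9.008×10^5 N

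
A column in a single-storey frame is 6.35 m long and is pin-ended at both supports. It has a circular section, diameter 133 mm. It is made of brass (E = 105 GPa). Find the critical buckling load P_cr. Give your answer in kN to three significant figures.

P_cr ≈ 395 kN

I = πd⁴/64 = π×133⁴/64 = 1.536×10^7 mm⁴
I = 1.536×10^7 mm⁴ = 1.536×10^-5 m⁴
Effective length L_e = K·L = 1 × 6.35 = 6.350 m
P_cr = π²EI / L_e² = π² × 105×10⁹ × 1.536×10^-5 / 6.350² = 3.947×10^5 N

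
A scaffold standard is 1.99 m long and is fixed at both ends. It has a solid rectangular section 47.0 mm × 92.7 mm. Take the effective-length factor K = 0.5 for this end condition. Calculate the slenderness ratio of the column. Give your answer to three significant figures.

λ ≈ 73.3

For a rectangle r_min = b/√12 = 47.0/√12 = 13.57 mm
L_e = K·L = 0.5 × 1.99 m = 0.9950 m = 995.00 mm
λ = L_e / r_min = 995.00 / 13.57 = 73.3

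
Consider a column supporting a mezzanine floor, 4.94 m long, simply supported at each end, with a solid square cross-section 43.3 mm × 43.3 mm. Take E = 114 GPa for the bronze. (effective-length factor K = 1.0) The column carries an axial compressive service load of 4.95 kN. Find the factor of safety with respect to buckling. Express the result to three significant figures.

n ≈ 2.73

I = a⁴/12 = 43.3⁴/12 = 2.929×10^5 mm⁴
I = 2.929×10^5 mm⁴ = 2.929×10^-7 m⁴
Effective length L_e = K·L = 1 × 4.94 = 4.940 m
P_cr = π²EI / L_e² = π² × 114×10⁹ × 2.929×10^-7 / 4.940² = 1.351×10^4 N
Factor of safety n = P_cr / P = 13.506 / 4.95 = 2.73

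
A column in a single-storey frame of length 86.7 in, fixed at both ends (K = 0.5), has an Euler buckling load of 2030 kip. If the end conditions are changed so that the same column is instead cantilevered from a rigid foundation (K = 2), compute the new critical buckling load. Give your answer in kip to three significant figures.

P_cr ∝ 1/K², so P_cr,new = P_cr,old × (K_old/K_new)² = 2030 × (0.5/2)²
= 2030 × 0.06250 = 127 kip

P_cr ≈ 127 kip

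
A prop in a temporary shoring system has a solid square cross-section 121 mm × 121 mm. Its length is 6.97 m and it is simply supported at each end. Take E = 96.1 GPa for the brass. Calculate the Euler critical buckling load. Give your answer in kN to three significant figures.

I = a⁴/12 = 121⁴/12 = 1.786×10^7 mm⁴
I = 1.786×10^7 mm⁴ = 1.786×10^-5 m⁴
Effective length L_e = K·L = 1 × 6.97 = 6.970 m
P_cr = π²EI / L_e² = π² × 96.1×10⁹ × 1.786×10^-5 / 6.970² = 3.488×10^5 N

P_cr ≈ 349 kN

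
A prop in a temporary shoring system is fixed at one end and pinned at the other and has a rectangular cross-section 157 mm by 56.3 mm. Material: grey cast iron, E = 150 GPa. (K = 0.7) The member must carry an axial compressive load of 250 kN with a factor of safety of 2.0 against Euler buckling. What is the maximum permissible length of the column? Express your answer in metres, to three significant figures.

Buckling occurs about the weak axis: I_min = h·b³/12 with b = 56.3 mm (the shorter side).
I_min = 157×56.3³/12 = 2.335×10^6 mm⁴
I = 2.335×10^-6 m⁴
Required critical load P_cr = n·P = 2.0 × 250 = 500.0 kN = 5.000×10^5 N
From P_cr = π²EI/(K·L)²:  L = (1/K)·√(π²EI/P_cr) = (1/0.7)·√(π²×1.50×10^11×2.335×10^-6/5.000×10^5)
L = 3.76 m

L_max ≈ 3.76 m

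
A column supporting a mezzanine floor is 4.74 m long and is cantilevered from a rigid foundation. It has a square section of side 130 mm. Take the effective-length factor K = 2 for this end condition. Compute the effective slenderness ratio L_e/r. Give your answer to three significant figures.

λ ≈ 253

For a square r = a/√12 = 130/√12 = 37.53 mm
L_e = K·L = 2 × 4.74 m = 9.480 m = 9480.0 mm
λ = L_e / r_min = 9480.0 / 37.53 = 253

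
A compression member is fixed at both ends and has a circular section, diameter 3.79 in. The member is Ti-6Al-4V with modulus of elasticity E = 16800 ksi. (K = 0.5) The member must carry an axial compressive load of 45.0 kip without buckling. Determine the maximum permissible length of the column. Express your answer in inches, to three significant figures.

L_max ≈ 386 in

I = πd⁴/64 = π×3.79⁴/64 = 10.13 in⁴
At the buckling limit P_cr = P = 4.500×10^4 lb
From P_cr = π²EI/(K·L)²:  L = (1/K)·√(π²EI/P_cr) = (1/0.5)·√(π²×1.68×10^7×10.13/4.500×10^4)
L = 386 in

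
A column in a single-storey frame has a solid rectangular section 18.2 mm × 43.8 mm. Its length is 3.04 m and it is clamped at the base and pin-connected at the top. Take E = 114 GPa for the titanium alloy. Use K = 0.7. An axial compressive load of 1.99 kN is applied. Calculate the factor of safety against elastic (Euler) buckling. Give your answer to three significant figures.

Buckling occurs about the weak axis: I_min = h·b³/12 with b = 18.2 mm (the shorter side).
I_min = 43.8×18.2³/12 = 2.200×10^4 mm⁴
I = 2.200×10^4 mm⁴ = 2.200×10^-8 m⁴
Effective length L_e = K·L = 0.7 × 3.04 = 2.128 m
P_cr = π²EI / L_e² = π² × 114×10⁹ × 2.200×10^-8 / 2.128² = 5.467×10^3 N
Factor of safety n = P_cr / P = 5.4672 / 1.99 = 2.75

n ≈ 2.75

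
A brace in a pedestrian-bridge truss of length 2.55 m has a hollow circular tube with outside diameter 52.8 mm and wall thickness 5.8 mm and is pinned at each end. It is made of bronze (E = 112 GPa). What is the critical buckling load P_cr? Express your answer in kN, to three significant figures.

Inner diameter d_i = 52.8 − 2×5.8 = 41.20 mm
I = π(d_o⁴ − d_i⁴)/64 = π(52.8⁴ − 41.20⁴)/64 = 2.401×10^5 mm⁴
I = 2.401×10^5 mm⁴ = 2.401×10^-7 m⁴
Effective length L_e = K·L = 1 × 2.55 = 2.550 m
P_cr = π²EI / L_e² = π² × 112×10⁹ × 2.401×10^-7 / 2.550² = 4.081×10^4 N

P_cr ≈ 40.8 kN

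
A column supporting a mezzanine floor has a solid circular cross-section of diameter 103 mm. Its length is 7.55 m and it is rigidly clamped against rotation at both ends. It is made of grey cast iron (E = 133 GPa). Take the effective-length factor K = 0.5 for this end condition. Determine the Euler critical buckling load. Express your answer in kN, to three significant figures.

P_cr ≈ 509 kN

I = πd⁴/64 = π×103⁴/64 = 5.525×10^6 mm⁴
I = 5.525×10^6 mm⁴ = 5.525×10^-6 m⁴
Effective length L_e = K·L = 0.5 × 7.55 = 3.775 m
P_cr = π²EI / L_e² = π² × 133×10⁹ × 5.525×10^-6 / 3.775² = 5.089×10^5 N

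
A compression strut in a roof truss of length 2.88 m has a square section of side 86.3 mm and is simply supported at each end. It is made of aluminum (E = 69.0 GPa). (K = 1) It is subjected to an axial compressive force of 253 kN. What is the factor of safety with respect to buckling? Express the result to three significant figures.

I = a⁴/12 = 86.3⁴/12 = 4.622×10^6 mm⁴
I = 4.622×10^6 mm⁴ = 4.622×10^-6 m⁴
Effective length L_e = K·L = 1 × 2.88 = 2.880 m
P_cr = π²EI / L_e² = π² × 69.0×10⁹ × 4.622×10^-6 / 2.880² = 3.795×10^5 N
Factor of safety n = P_cr / P = 379.51 / 253 = 1.50

n ≈ 1.50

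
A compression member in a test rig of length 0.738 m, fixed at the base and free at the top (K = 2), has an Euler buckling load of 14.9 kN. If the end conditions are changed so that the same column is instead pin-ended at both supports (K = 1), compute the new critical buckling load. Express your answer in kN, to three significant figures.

P_cr ∝ 1/K², so P_cr,new = P_cr,old × (K_old/K_new)² = 14.9 × (2/1)²
= 14.9 × 4.000 = 59.6 kN

P_cr ≈ 59.6 kN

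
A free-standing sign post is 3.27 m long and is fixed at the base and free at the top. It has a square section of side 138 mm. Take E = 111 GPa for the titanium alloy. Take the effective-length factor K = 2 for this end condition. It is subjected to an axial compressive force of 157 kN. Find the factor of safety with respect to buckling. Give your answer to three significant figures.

n ≈ 4.93

I = a⁴/12 = 138⁴/12 = 3.022×10^7 mm⁴
I = 3.022×10^7 mm⁴ = 3.022×10^-5 m⁴
Effective length L_e = K·L = 2 × 3.27 = 6.540 m
P_cr = π²EI / L_e² = π² × 111×10⁹ × 3.022×10^-5 / 6.540² = 7.741×10^5 N
Factor of safety n = P_cr / P = 774.11 / 157 = 4.93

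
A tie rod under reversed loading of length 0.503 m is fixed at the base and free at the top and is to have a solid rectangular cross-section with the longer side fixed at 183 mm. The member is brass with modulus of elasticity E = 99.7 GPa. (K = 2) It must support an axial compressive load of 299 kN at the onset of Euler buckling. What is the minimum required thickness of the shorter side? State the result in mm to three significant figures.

L_e = K·L = 2 × 0.503 = 1.006 m
Required I = P_cr·L_e²/(π²E) = 2.990×10^5 × 1.006² / (π² × 9.97×10^10) = 3.075×10^-7 m⁴
I_req = 3.075×10^5 mm⁴
Rectangle, weak axis: I_min = h·b³/12 with h = 183 mm fixed  ⇒  b = (12I/h)^(1/3) = 27.2 mm

b ≈ 27.2 mm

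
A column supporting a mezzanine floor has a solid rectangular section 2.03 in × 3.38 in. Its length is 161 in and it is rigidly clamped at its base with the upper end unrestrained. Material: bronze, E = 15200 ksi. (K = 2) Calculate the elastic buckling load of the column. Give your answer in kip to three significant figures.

Buckling occurs about the weak axis: I_min = h·b³/12 with b = 2.03 in (the shorter side).
I_min = 3.38×2.03³/12 = 2.356 in⁴
Effective length L_e = K·L = 2 × 161 = 322.0 in
P_cr = π²EI / L_e² = π² × 15200×10³ × 2.356 / 322.0² = 3.409×10^3 lb

P_cr ≈ 3.41 kip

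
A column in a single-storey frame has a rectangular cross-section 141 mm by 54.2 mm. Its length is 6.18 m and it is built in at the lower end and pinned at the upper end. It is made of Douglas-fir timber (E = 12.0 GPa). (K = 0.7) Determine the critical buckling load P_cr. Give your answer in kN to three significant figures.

P_cr ≈ 11.8 kN

Buckling occurs about the weak axis: I_min = h·b³/12 with b = 54.2 mm (the shorter side).
I_min = 141×54.2³/12 = 1.871×10^6 mm⁴
I = 1.871×10^6 mm⁴ = 1.871×10^-6 m⁴
Effective length L_e = K·L = 0.7 × 6.18 = 4.326 m
P_cr = π²EI / L_e² = π² × 12.0×10⁹ × 1.871×10^-6 / 4.326² = 1.184×10^4 N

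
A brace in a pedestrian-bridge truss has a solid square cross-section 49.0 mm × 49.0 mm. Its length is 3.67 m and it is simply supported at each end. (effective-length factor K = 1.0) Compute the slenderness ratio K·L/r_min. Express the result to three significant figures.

For a square r = a/√12 = 49.0/√12 = 14.15 mm
L_e = K·L = 1 × 3.67 m = 3.670 m = 3670.0 mm
λ = L_e / r_min = 3670.0 / 14.15 = 259

λ ≈ 259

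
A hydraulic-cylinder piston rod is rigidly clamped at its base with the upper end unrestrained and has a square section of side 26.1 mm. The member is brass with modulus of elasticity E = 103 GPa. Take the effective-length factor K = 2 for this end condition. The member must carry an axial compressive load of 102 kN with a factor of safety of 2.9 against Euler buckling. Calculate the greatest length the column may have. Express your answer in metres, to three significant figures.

L_max ≈ 0.182 m

I = a⁴/12 = 26.1⁴/12 = 3.867×10^4 mm⁴
I = 3.867×10^-8 m⁴
Required critical load P_cr = n·P = 2.9 × 102 = 295.8 kN = 2.958×10^5 N
From P_cr = π²EI/(K·L)²:  L = (1/K)·√(π²EI/P_cr) = (1/2)·√(π²×1.03×10^11×3.867×10^-8/2.958×10^5)
L = 0.182 m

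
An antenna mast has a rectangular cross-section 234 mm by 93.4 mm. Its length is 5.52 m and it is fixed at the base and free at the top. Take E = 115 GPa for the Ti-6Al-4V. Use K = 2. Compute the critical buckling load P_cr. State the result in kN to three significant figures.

P_cr ≈ 148 kN

Buckling occurs about the weak axis: I_min = h·b³/12 with b = 93.4 mm (the shorter side).
I_min = 234×93.4³/12 = 1.589×10^7 mm⁴
I = 1.589×10^7 mm⁴ = 1.589×10^-5 m⁴
Effective length L_e = K·L = 2 × 5.52 = 11.04 m
P_cr = π²EI / L_e² = π² × 115×10⁹ × 1.589×10^-5 / 11.04² = 1.480×10^5 N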